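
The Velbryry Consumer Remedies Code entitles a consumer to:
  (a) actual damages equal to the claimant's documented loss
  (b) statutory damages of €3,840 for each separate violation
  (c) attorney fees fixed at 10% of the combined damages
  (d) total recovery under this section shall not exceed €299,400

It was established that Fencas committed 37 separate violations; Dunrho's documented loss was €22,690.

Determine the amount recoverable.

Statutory damages: 37 × €3,840 = €142,080
Combined damages: €22,690 + €142,080 = €164,770
Attorney fees: 10% of €164,770 = €16,477
Total before cap: €164,770 + €16,477 = €181,247
Cap at €299,400: €181,247 is within the cap, no reduction.

€181,247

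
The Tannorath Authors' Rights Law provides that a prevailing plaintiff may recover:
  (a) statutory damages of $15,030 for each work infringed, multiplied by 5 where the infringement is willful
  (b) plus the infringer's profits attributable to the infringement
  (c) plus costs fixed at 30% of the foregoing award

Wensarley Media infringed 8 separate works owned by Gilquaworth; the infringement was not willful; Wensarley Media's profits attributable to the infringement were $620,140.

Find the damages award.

$962,494

Statutory damages: 8 × $15,030 = $120,240
Infringement not willful: no ×5 enhancement.
Combined award: $120,240 + $620,140 = $740,380
Costs: 30% of $740,380 = $222,114
Award plus costs: $740,380 + $222,114 = $962,494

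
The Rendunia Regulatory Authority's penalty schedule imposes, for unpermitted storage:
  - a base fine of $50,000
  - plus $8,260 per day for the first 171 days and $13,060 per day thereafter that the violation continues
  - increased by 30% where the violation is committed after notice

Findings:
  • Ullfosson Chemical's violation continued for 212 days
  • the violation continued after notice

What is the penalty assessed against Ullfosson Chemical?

Civil penalty: $2,597,296

First 171 days: 171 × $8,260 = $1,412,460
Remaining days: (212 − 171) × $13,060 = $535,460
Per-day component: $1,412,460 + $535,460 = $1,947,920
Base plus per-day: $50,000 + $1,947,920 = $1,997,920
Enhancement: 30% of $1,997,920 = $599,376
Enhanced fine: $1,997,920 + $599,376 = $2,597,296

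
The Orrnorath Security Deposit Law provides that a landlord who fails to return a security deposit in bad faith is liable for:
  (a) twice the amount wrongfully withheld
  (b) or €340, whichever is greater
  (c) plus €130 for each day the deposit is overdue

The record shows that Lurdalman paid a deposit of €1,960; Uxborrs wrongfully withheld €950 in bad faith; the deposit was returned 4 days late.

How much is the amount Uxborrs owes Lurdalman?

€2,420

Doubled: 2 × €950 = €1,900
Minimum €340: €1,900 meets the minimum, no increase.
Late-return penalty: 4 × €130 = €520
Damages plus late penalty: €1,900 + €520 = €2,420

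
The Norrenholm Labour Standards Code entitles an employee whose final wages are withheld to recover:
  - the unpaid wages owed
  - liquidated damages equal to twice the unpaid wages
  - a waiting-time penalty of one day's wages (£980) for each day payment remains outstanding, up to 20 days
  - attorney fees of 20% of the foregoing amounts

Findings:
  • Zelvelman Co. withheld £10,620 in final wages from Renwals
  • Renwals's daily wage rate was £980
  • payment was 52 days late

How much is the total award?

£61,752

Doubled: 2 × £10,620 = £21,240
Penalty days: min(52, 20) = 20
Waiting-time penalty: 20 × £980 = £19,600
Subtotal: £10,620 + £21,240 + £19,600 = £51,460
Attorney fees: 20% of £51,460 = £10,292
Total award: £51,460 + £10,292 = £61,752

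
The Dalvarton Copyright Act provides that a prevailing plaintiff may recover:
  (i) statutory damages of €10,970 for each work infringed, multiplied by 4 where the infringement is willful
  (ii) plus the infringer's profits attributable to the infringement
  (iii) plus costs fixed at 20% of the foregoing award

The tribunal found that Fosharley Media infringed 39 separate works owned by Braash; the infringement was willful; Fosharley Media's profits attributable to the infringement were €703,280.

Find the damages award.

Statutory damages: 39 × €10,970 = €427,830
Multiplied by 4: 4 × €427,830 = €1,711,320
Combined award: €1,711,320 + €703,280 = €2,414,600
Costs: 20% of €2,414,600 = €482,920
Award plus costs: €2,414,600 + €482,920 = €2,897,520

€2,897,520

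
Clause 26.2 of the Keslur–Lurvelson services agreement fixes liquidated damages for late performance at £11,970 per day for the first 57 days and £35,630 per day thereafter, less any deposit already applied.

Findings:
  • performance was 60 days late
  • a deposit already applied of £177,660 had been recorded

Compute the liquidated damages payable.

First 57 days: 57 × £11,970 = £682,290
Remaining days: (60 − 57) × £35,630 = £106,890
Accrued per-day damages: £682,290 + £106,890 = £789,180
Less deposit already applied: £789,180 − £177,660 = £611,520

£611,520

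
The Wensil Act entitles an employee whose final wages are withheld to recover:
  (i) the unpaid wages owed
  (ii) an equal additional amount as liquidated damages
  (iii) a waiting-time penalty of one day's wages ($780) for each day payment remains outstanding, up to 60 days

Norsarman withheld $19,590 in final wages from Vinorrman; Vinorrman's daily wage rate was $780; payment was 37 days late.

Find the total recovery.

Liquidated damages (equal amount): $19,590
Penalty days: min(37, 60) = 37
Waiting-time penalty: 37 × $780 = $28,860
Total award: $19,590 + $19,590 + $28,860 = $68,040

$68,040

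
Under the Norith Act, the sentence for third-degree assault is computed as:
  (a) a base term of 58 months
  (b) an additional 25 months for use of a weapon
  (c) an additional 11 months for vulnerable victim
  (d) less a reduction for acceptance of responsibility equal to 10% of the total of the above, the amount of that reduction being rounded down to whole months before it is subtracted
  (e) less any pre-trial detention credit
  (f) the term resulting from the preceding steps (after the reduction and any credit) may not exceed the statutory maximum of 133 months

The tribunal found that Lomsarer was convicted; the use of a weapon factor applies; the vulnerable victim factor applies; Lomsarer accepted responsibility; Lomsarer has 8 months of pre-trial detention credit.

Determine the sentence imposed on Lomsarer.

Use of a weapon enhancement: +25 months
Vulnerable victim enhancement: +11 months
Adjusted term: 58 months + 25 months + 11 months = 94 months
Acceptance of responsibility reduction: 10% of 94 months = 9 months (rounded down)
After reduction: 94 − 9 = 85 months
Less pre-trial detention credit: 85 months − 8 months = 77 months
Cap at 133 months: 77 months is within the cap, no reduction.

77 months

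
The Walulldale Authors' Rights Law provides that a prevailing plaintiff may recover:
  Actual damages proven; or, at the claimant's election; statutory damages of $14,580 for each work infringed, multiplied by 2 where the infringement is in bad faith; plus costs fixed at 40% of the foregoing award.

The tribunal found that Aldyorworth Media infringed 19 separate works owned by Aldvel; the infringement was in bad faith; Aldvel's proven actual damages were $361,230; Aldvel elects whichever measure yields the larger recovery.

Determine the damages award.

Statutory damages: 19 × $14,580 = $277,020
Doubled: 2 × $277,020 = $554,040
Greater of actual damages ($361,230) or enhanced statutory damages ($554,040): $554,040
Costs: 40% of $554,040 = $221,616
Award plus costs: $554,040 + $221,616 = $775,656

$775,656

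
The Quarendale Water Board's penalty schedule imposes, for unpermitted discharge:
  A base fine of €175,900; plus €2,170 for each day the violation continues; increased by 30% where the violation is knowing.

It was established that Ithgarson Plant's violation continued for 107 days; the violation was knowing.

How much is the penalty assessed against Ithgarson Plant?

€530,517

Per-day component: 107 × €2,170 = €232,190
Base plus per-day: €175,900 + €232,190 = €408,090
Enhancement: 30% of €408,090 = €122,427
Enhanced fine: €408,090 + €122,427 = €530,517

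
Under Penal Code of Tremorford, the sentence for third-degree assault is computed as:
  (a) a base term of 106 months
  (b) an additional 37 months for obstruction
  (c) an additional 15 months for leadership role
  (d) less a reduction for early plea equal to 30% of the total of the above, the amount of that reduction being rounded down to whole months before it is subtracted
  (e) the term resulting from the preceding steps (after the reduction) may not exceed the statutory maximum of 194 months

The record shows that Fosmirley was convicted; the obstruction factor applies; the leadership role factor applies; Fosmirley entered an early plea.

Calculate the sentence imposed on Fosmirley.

Obstruction enhancement: +37 months
Leadership role enhancement: +15 months
Adjusted term: 106 months + 37 months + 15 months = 158 months
Early plea reduction: 30% of 158 months = 47 months (rounded down)
After reduction: 158 − 47 = 111 months
Cap at 194 months: 111 months is within the cap, no reduction.

111 months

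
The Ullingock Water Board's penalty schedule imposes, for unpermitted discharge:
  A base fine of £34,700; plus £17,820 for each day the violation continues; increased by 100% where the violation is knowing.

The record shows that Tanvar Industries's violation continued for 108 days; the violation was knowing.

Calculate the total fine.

Per-day component: 108 × £17,820 = £1,924,560
Base plus per-day: £34,700 + £1,924,560 = £1,959,260
Enhancement: 100% of £1,959,260 = £1,959,260
Enhanced fine: £1,959,260 + £1,959,260 = £3,918,520

£3,918,520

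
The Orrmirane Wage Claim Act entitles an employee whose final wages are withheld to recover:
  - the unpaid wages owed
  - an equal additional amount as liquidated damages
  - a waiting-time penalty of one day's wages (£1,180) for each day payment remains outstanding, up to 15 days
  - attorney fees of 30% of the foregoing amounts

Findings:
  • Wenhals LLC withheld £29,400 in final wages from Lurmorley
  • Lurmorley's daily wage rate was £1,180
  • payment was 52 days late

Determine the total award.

Liquidated damages (equal amount): £29,400
Penalty days: min(52, 15) = 15
Waiting-time penalty: 15 × £1,180 = £17,700
Subtotal: £29,400 + £29,400 + £17,700 = £76,500
Attorney fees: 30% of £76,500 = £22,950
Total award: £76,500 + £22,950 = £99,450

Total award: £99,450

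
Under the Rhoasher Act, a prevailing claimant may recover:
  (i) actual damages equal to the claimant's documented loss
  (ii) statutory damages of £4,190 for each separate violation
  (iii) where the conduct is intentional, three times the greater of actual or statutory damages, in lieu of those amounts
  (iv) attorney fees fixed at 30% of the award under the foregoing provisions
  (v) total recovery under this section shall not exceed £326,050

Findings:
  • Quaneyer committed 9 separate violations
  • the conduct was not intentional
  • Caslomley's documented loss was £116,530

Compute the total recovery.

Statutory damages: 9 × £4,190 = £37,710
Conduct not intentional: the in-lieu enhancement does not apply.
Actual plus statutory damages: £116,530 + £37,710 = £154,240
Attorney fees: 30% of £154,240 = £46,272
Total before cap: £154,240 + £46,272 = £200,512
Cap at £326,050: £200,512 is within the cap, no reduction.

£200,512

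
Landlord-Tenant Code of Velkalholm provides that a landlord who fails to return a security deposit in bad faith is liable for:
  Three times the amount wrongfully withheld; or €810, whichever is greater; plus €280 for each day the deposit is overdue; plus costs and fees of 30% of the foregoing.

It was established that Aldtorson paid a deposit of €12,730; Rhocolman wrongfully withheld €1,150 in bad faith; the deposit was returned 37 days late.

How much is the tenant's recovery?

Trebled: 3 × €1,150 = €3,450
Minimum €810: €3,450 meets the minimum, no increase.
Late-return penalty: 37 × €280 = €10,360
Damages plus late penalty: €3,450 + €10,360 = €13,810
Costs and fees: 30% of €13,810 = €4,143
Total recovery: €13,810 + €4,143 = €17,953

€17,953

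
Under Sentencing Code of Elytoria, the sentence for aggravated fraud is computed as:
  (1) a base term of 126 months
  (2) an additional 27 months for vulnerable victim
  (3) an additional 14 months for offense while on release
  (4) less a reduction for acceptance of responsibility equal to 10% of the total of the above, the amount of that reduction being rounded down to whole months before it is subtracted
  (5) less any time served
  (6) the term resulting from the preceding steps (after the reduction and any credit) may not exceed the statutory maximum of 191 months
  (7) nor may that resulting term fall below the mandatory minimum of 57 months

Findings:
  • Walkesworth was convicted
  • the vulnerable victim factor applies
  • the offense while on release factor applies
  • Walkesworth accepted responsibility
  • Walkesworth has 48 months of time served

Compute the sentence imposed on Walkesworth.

Vulnerable victim enhancement: +27 months
Offense while on release enhancement: +14 months
Adjusted term: 126 months + 27 months + 14 months = 167 months
Acceptance of responsibility reduction: 10% of 167 months = 16 months (rounded down)
After reduction: 167 − 16 = 151 months
Less time served: 151 months − 48 months = 103 months
Cap at 191 months: 103 months is within the cap, no reduction.
Minimum 57 months: 103 months meets the minimum, no increase.

103 months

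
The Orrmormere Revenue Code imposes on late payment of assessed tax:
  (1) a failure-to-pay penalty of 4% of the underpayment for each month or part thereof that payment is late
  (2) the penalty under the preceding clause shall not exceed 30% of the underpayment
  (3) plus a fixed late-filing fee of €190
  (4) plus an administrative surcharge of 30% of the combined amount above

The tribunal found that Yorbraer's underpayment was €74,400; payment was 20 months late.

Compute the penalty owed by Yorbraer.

€29,263

Accrued rate: 4% × 20 = 80%, capped at 30% → 30%
Failure-to-pay penalty: 30% of €74,400 = €22,320
Penalty before surcharge: €22,320 + €190 = €22,510
Administrative surcharge: 30% of €22,510 = €6,753
Total penalty: €22,510 + €6,753 = €29,263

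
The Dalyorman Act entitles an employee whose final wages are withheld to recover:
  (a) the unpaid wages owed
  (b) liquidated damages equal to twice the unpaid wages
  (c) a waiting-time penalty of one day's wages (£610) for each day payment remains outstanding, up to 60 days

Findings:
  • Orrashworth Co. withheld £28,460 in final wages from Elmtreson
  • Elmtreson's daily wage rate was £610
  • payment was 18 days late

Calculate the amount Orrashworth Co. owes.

£96,360

Doubled: 2 × £28,460 = £56,920
Penalty days: min(18, 60) = 18
Waiting-time penalty: 18 × £610 = £10,980
Total award: £28,460 + £56,920 + £10,980 = £96,360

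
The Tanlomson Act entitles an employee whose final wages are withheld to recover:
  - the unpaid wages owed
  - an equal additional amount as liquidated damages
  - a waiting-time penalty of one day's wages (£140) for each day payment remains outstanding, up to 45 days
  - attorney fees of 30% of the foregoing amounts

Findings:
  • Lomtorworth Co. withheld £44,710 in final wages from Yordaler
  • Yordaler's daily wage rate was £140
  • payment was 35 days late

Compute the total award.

£122,616

Liquidated damages (equal amount): £44,710
Penalty days: min(35, 45) = 35
Waiting-time penalty: 35 × £140 = £4,900
Subtotal: £44,710 + £44,710 + £4,900 = £94,320
Attorney fees: 30% of £94,320 = £28,296
Total award: £94,320 + £28,296 = £122,616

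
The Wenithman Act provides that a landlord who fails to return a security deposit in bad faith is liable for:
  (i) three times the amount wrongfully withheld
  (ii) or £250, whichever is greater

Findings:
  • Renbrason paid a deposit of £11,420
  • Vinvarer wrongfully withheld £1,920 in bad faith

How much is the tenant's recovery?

£5,760

Trebled: 3 × £1,920 = £5,760
Minimum £250: £5,760 meets the minimum, no increase.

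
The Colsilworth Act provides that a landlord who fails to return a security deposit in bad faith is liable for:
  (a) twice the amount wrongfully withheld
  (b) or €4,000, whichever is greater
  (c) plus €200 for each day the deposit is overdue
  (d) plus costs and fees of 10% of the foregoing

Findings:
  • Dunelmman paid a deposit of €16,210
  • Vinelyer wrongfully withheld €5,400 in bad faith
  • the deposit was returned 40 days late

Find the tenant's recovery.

Doubled: 2 × €5,400 = €10,800
Minimum €4,000: €10,800 meets the minimum, no increase.
Late-return penalty: 40 × €200 = €8,000
Damages plus late penalty: €10,800 + €8,000 = €18,800
Costs and fees: 10% of €18,800 = €1,880
Total recovery: €18,800 + €1,880 = €20,680

Recovery: €20,680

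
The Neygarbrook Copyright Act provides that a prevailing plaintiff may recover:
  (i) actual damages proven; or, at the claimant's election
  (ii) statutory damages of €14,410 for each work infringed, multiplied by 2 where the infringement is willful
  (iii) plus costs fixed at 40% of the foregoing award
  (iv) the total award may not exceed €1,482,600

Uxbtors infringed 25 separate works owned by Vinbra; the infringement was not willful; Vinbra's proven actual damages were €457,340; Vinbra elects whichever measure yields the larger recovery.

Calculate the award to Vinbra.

Statutory damages: 25 × €14,410 = €360,250
Infringement not willful: no ×2 enhancement.
Greater of actual damages (€457,340) or statutory damages (€360,250): €457,340
Costs: 40% of €457,340 = €182,936
Award plus costs: €457,340 + €182,936 = €640,276
Cap at €1,482,600: €640,276 is within the cap, no reduction.

€640,276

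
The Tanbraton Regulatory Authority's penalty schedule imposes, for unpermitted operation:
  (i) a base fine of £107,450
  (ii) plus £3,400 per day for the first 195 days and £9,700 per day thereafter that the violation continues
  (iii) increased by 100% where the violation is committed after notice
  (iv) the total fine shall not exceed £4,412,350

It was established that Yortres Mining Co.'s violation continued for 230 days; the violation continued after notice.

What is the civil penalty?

£2,219,900

First 195 days: 195 × £3,400 = £663,000
Remaining days: (230 − 195) × £9,700 = £339,500
Per-day component: £663,000 + £339,500 = £1,002,500
Base plus per-day: £107,450 + £1,002,500 = £1,109,950
Enhancement: 100% of £1,109,950 = £1,109,950
Enhanced fine: £1,109,950 + £1,109,950 = £2,219,900
Cap at £4,412,350: £2,219,900 is within the cap, no reduction.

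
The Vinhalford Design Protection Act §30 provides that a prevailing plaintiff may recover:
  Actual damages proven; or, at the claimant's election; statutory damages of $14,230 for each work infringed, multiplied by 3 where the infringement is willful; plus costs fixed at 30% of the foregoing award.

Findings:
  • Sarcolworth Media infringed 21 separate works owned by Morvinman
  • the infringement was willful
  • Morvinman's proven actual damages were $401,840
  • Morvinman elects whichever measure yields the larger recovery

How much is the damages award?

Statutory damages: 21 × $14,230 = $298,830
Trebled: 3 × $298,830 = $896,490
Greater of actual damages ($401,840) or enhanced statutory damages ($896,490): $896,490
Costs: 30% of $896,490 = $268,947
Award plus costs: $896,490 + $268,947 = $1,165,437

$1,165,437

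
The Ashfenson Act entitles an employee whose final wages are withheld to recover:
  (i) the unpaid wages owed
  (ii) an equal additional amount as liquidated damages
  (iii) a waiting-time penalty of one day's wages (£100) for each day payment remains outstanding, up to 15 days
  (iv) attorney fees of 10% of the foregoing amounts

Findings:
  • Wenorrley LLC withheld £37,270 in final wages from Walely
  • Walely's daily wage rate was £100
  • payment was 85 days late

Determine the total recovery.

Liquidated damages (equal amount): £37,270
Penalty days: min(85, 15) = 15
Waiting-time penalty: 15 × £100 = £1,500
Subtotal: £37,270 + £37,270 + £1,500 = £76,040
Attorney fees: 10% of £76,040 = £7,604
Total award: £76,040 + £7,604 = £83,644

£83,644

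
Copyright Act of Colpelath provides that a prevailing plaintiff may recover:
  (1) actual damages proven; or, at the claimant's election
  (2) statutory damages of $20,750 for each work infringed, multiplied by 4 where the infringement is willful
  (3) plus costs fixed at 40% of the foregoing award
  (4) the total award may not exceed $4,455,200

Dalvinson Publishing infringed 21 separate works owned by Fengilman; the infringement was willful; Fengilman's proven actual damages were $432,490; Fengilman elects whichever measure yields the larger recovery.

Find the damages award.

Statutory damages: 21 × $20,750 = $435,750
Multiplied by 4: 4 × $435,750 = $1,743,000
Greater of actual damages ($432,490) or enhanced statutory damages ($1,743,000): $1,743,000
Costs: 40% of $1,743,000 = $697,200
Award plus costs: $1,743,000 + $697,200 = $2,440,200
Cap at $4,455,200: $2,440,200 is within the cap, no reduction.

Award: $2,440,200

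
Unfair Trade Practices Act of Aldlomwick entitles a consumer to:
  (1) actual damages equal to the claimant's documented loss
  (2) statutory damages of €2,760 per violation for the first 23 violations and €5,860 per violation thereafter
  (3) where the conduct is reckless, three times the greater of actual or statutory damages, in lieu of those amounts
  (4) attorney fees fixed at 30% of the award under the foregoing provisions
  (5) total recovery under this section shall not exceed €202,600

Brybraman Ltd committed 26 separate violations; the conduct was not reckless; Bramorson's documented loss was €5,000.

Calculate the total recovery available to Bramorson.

€111,878

First 23 violations: 23 × €2,760 = €63,480
Remaining violations: (26 − 23) × €5,860 = €17,580
Statutory damages: €63,480 + €17,580 = €81,060
Conduct not reckless: the in-lieu enhancement does not apply.
Actual plus statutory damages: €5,000 + €81,060 = €86,060
Attorney fees: 30% of €86,060 = €25,818
Total before cap: €86,060 + €25,818 = €111,878
Cap at €202,600: €111,878 is within the cap, no reduction.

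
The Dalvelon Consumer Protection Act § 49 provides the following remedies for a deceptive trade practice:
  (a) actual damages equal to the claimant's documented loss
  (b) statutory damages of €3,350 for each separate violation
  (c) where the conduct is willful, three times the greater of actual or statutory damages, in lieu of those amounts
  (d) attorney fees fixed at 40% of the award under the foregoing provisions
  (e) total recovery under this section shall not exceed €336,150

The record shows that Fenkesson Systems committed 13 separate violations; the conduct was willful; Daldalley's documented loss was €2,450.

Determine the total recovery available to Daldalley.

€182,910

Statutory damages: 13 × €3,350 = €43,550
Greater of actual damages (€2,450) or statutory damages (€43,550): €43,550
Trebled: 3 × €43,550 = €130,650
Attorney fees: 40% of €130,650 = €52,260
Total before cap: €130,650 + €52,260 = €182,910
Cap at €336,150: €182,910 is within the cap, no reduction.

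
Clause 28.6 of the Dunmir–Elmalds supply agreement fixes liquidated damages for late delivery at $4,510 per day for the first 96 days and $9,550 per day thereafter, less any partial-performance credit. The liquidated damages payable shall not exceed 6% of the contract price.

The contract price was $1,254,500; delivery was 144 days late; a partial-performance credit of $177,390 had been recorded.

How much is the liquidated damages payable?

First 96 days: 96 × $4,510 = $432,960
Remaining days: (144 − 96) × $9,550 = $458,400
Accrued per-day damages: $432,960 + $458,400 = $891,360
Less partial-performance credit: $891,360 − $177,390 = $713,970
Cap: 6% of $1,254,500 = $75,270
Cap at $75,270: $713,970 exceeds the cap → $75,270

Liquidated damages: $75,270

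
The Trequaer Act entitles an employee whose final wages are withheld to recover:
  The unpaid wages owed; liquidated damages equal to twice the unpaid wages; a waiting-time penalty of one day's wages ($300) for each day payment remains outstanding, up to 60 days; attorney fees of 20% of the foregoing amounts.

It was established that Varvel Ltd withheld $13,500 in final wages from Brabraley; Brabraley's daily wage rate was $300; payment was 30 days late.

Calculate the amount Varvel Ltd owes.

$59,400

Doubled: 2 × $13,500 = $27,000
Penalty days: min(30, 60) = 30
Waiting-time penalty: 30 × $300 = $9,000
Subtotal: $13,500 + $27,000 + $9,000 = $49,500
Attorney fees: 20% of $49,500 = $9,900
Total award: $49,500 + $9,900 = $59,400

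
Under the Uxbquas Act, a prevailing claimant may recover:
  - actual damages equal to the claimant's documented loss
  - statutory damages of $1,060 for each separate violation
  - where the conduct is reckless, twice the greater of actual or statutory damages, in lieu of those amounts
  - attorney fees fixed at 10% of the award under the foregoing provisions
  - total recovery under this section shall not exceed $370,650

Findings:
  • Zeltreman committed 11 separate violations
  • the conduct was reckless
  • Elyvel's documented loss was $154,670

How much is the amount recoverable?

Statutory damages: 11 × $1,060 = $11,660
Greater of actual damages ($154,670) or statutory damages ($11,660): $154,670
Doubled: 2 × $154,670 = $309,340
Attorney fees: 10% of $309,340 = $30,934
Total before cap: $309,340 + $30,934 = $340,274
Cap at $370,650: $340,274 is within the cap, no reduction.

$340,274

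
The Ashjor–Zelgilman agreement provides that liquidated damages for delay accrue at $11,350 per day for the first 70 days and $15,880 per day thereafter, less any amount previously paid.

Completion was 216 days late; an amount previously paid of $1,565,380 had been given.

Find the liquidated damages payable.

$1,547,600

First 70 days: 70 × $11,350 = $794,500
Remaining days: (216 − 70) × $15,880 = $2,318,480
Accrued per-day damages: $794,500 + $2,318,480 = $3,112,980
Less amount previously paid: $3,112,980 − $1,565,380 = $1,547,600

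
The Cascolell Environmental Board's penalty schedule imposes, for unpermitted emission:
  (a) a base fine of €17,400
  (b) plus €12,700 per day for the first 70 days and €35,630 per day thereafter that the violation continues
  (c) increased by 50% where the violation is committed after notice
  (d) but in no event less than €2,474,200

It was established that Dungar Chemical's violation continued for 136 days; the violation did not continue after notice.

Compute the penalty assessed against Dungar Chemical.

First 70 days: 70 × €12,700 = €889,000
Remaining days: (136 − 70) × €35,630 = €2,351,580
Per-day component: €889,000 + €2,351,580 = €3,240,580
Base plus per-day: €17,400 + €3,240,580 = €3,257,980
The violation did not continue after notice: no 50% increase.
Minimum €2,474,200: €3,257,980 meets the minimum, no increase.

€3,257,980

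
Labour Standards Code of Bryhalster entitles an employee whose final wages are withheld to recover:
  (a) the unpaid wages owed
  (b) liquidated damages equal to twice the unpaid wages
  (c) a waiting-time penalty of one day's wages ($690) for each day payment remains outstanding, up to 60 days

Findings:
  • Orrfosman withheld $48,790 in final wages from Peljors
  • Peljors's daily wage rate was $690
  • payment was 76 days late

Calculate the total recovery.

Doubled: 2 × $48,790 = $97,580
Penalty days: min(76, 60) = 60
Waiting-time penalty: 60 × $690 = $41,400
Total award: $48,790 + $97,580 + $41,400 = $187,770

$187,770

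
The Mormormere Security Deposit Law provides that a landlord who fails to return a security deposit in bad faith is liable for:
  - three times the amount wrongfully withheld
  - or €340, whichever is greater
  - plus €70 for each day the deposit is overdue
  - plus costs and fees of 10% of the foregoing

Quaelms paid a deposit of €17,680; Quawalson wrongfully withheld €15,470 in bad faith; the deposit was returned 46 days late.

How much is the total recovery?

Trebled: 3 × €15,470 = €46,410
Minimum €340: €46,410 meets the minimum, no increase.
Late-return penalty: 46 × €70 = €3,220
Damages plus late penalty: €46,410 + €3,220 = €49,630
Costs and fees: 10% of €49,630 = €4,963
Total recovery: €49,630 + €4,963 = €54,593

Recovery: €54,593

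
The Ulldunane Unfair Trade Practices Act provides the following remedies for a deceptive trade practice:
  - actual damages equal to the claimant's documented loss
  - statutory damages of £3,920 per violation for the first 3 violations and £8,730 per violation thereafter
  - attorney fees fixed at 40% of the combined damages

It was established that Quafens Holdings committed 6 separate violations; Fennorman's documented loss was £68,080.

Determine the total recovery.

£148,442

First 3 violations: 3 × £3,920 = £11,760
Remaining violations: (6 − 3) × £8,730 = £26,190
Statutory damages: £11,760 + £26,190 = £37,950
Combined damages: £68,080 + £37,950 = £106,030
Attorney fees: 40% of £106,030 = £42,412
Total recovery: £106,030 + £42,412 = £148,442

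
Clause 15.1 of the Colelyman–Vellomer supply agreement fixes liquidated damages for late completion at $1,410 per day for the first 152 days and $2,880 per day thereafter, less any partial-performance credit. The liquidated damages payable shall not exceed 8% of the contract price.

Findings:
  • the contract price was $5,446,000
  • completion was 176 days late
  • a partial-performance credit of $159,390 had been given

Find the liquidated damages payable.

$124,050

First 152 days: 152 × $1,410 = $214,320
Remaining days: (176 − 152) × $2,880 = $69,120
Accrued per-day damages: $214,320 + $69,120 = $283,440
Less partial-performance credit: $283,440 − $159,390 = $124,050
Cap: 8% of $5,446,000 = $435,680
Cap at $435,680: $124,050 is within the cap, no reduction.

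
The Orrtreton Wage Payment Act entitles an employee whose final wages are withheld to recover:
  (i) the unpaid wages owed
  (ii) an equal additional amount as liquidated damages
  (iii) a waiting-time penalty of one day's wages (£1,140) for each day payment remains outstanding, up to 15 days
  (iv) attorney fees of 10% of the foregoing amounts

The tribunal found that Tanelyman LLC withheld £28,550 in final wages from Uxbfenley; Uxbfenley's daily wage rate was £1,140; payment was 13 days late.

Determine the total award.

Liquidated damages (equal amount): £28,550
Penalty days: min(13, 15) = 13
Waiting-time penalty: 13 × £1,140 = £14,820
Subtotal: £28,550 + £28,550 + £14,820 = £71,920
Attorney fees: 10% of £71,920 = £7,192
Total award: £71,920 + £7,192 = £79,112

Total award: £79,112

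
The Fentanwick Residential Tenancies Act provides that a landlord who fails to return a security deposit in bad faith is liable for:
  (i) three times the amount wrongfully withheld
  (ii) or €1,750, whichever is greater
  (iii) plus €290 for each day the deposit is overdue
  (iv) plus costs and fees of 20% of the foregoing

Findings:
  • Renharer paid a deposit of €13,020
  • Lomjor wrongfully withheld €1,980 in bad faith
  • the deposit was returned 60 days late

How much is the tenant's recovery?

Trebled: 3 × €1,980 = €5,940
Minimum €1,750: €5,940 meets the minimum, no increase.
Late-return penalty: 60 × €290 = €17,400
Damages plus late penalty: €5,940 + €17,400 = €23,340
Costs and fees: 20% of €23,340 = €4,668
Total recovery: €23,340 + €4,668 = €28,008

€28,008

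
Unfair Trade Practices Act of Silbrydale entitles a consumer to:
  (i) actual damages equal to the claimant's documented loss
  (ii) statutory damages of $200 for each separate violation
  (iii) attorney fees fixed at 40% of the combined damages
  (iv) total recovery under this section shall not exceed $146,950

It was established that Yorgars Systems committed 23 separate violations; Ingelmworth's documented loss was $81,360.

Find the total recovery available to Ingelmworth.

$120,344

Statutory damages: 23 × $200 = $4,600
Combined damages: $81,360 + $4,600 = $85,960
Attorney fees: 40% of $85,960 = $34,384
Total before cap: $85,960 + $34,384 = $120,344
Cap at $146,950: $120,344 is within the cap, no reduction.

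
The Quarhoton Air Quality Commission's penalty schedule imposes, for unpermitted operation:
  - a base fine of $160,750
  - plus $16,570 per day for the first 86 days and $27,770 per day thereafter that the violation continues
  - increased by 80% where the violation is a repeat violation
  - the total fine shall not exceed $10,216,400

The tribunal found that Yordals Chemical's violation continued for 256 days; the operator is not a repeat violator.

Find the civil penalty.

$6,306,670

First 86 days: 86 × $16,570 = $1,425,020
Remaining days: (256 − 86) × $27,770 = $4,720,900
Per-day component: $1,425,020 + $4,720,900 = $6,145,920
Base plus per-day: $160,750 + $6,145,920 = $6,306,670
The operator is not a repeat violator: no 80% increase.
Cap at $10,216,400: $6,306,670 is within the cap, no reduction.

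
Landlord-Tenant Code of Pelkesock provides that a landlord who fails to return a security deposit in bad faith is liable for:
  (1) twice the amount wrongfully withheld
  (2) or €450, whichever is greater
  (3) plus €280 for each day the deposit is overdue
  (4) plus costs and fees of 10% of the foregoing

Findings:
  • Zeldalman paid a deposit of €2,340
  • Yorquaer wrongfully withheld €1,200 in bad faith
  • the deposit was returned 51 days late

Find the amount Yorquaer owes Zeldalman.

€18,348

Doubled: 2 × €1,200 = €2,400
Minimum €450: €2,400 meets the minimum, no increase.
Late-return penalty: 51 × €280 = €14,280
Damages plus late penalty: €2,400 + €14,280 = €16,680
Costs and fees: 10% of €16,680 = €1,668
Total recovery: €16,680 + €1,668 = €18,348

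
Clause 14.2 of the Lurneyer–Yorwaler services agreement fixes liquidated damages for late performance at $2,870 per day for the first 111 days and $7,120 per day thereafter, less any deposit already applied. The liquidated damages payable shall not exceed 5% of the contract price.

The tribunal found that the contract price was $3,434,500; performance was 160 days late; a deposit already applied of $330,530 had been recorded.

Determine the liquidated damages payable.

$171,725

First 111 days: 111 × $2,870 = $318,570
Remaining days: (160 − 111) × $7,120 = $348,880
Accrued per-day damages: $318,570 + $348,880 = $667,450
Less deposit already applied: $667,450 − $330,530 = $336,920
Cap: 5% of $3,434,500 = $171,725
Cap at $171,725: $336,920 exceeds the cap → $171,725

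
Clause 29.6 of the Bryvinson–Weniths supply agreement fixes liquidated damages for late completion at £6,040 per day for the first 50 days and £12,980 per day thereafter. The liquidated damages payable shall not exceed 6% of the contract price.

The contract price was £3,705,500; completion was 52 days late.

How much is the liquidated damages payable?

First 50 days: 50 × £6,040 = £302,000
Remaining days: (52 − 50) × £12,980 = £25,960
Accrued per-day damages: £302,000 + £25,960 = £327,960
Cap: 6% of £3,705,500 = £222,330
Cap at £222,330: £327,960 exceeds the cap → £222,330

Liquidated damages: £222,330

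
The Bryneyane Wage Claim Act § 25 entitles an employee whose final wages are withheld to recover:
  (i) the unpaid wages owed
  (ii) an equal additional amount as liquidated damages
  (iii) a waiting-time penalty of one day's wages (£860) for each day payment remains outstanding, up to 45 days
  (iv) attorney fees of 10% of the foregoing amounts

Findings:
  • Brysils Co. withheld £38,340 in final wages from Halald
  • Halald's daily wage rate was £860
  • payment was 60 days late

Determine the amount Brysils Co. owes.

£126,918

Liquidated damages (equal amount): £38,340
Penalty days: min(60, 45) = 45
Waiting-time penalty: 45 × £860 = £38,700
Subtotal: £38,340 + £38,340 + £38,700 = £115,380
Attorney fees: 10% of £115,380 = £11,538
Total award: £115,380 + £11,538 = £126,918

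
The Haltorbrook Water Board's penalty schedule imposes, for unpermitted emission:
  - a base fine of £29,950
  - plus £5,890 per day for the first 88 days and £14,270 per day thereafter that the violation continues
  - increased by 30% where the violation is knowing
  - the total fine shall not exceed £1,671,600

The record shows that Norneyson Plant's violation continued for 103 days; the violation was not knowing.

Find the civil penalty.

First 88 days: 88 × £5,890 = £518,320
Remaining days: (103 − 88) × £14,270 = £214,050
Per-day component: £518,320 + £214,050 = £732,370
Base plus per-day: £29,950 + £732,370 = £762,320
The violation was not knowing: no 30% increase.
Cap at £1,671,600: £762,320 is within the cap, no reduction.

Civil penalty: £762,320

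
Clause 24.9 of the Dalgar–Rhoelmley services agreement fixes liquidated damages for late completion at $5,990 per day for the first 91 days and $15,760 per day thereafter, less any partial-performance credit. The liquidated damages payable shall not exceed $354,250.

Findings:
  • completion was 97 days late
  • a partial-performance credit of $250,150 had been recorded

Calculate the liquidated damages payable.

Liquidated damages: $354,250

First 91 days: 91 × $5,990 = $545,090
Remaining days: (97 − 91) × $15,760 = $94,560
Accrued per-day damages: $545,090 + $94,560 = $639,650
Less partial-performance credit: $639,650 − $250,150 = $389,500
Cap at $354,250: $389,500 exceeds the cap → $354,250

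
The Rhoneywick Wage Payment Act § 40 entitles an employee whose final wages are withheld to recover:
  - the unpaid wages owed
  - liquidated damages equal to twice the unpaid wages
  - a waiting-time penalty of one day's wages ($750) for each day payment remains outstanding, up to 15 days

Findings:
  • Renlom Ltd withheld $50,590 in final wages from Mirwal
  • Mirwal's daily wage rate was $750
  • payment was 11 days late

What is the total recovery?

$160,020

Doubled: 2 × $50,590 = $101,180
Penalty days: min(11, 15) = 11
Waiting-time penalty: 11 × $750 = $8,250
Total award: $50,590 + $101,180 + $8,250 = $160,020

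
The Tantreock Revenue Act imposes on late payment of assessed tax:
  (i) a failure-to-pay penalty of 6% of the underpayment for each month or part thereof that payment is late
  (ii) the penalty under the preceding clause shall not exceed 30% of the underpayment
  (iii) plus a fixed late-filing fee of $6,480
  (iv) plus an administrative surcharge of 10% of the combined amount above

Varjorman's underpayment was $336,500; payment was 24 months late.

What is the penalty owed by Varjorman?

Accrued rate: 6% × 24 = 144%, capped at 30% → 30%
Failure-to-pay penalty: 30% of $336,500 = $100,950
Penalty before surcharge: $100,950 + $6,480 = $107,430
Administrative surcharge: 10% of $107,430 = $10,743
Total penalty: $107,430 + $10,743 = $118,173

Penalty: $118,173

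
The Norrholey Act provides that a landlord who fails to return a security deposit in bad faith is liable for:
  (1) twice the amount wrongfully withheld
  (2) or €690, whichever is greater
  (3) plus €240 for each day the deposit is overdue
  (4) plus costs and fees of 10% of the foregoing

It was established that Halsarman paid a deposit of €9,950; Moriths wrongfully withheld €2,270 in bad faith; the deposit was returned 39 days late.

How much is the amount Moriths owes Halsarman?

Doubled: 2 × €2,270 = €4,540
Minimum €690: €4,540 meets the minimum, no increase.
Late-return penalty: 39 × €240 = €9,360
Damages plus late penalty: €4,540 + €9,360 = €13,900
Costs and fees: 10% of €13,900 = €1,390
Total recovery: €13,900 + €1,390 = €15,290

€15,290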